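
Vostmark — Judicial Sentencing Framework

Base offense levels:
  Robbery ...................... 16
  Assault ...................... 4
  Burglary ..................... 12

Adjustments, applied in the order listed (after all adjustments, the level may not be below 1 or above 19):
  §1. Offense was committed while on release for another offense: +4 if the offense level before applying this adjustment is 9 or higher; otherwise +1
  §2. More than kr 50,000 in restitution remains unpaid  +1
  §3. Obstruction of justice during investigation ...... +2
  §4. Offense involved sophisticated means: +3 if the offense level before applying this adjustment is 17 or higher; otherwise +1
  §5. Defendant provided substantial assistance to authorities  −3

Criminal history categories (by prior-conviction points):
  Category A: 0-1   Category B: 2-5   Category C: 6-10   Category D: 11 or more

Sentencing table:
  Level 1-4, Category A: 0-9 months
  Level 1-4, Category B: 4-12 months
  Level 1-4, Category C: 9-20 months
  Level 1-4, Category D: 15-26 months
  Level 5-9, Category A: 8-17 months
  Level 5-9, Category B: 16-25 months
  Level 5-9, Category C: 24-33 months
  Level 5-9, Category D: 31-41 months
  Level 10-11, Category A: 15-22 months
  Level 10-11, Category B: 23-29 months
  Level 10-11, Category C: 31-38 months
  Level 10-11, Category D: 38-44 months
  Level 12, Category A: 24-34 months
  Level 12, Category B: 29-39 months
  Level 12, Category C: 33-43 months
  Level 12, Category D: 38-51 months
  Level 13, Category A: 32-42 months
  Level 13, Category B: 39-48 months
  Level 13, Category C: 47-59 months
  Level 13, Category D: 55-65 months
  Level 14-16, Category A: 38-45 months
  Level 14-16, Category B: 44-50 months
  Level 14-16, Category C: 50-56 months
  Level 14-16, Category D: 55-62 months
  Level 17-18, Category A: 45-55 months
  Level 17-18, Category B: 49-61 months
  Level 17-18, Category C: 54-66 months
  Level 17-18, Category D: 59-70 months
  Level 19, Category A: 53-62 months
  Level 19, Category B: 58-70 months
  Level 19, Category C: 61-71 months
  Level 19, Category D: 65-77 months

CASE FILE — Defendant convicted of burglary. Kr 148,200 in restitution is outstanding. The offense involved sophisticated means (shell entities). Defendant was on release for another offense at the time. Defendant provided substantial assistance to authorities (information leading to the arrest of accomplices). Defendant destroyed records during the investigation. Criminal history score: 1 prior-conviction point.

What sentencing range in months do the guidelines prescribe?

Base offense level for burglary: 12.
§1 applies (level before this adjustment is 12 ≥ 9, so +4): 12 + 4 = 16.
§2 applies: 16 + 1 = 17.
§3 applies: 17 + 2 = 19.
§4 applies (level before this adjustment is 19 ≥ 17, so +3): 19 + 3 = 22.
§5 applies: 22 − 3 = 19.
Final offense level: 19.
Criminal history: 1 prior point → Category A (0-1).
Level 19 falls in the 19 band.
Grid: Level 19 × Category A = 53-62 months.

53-62 months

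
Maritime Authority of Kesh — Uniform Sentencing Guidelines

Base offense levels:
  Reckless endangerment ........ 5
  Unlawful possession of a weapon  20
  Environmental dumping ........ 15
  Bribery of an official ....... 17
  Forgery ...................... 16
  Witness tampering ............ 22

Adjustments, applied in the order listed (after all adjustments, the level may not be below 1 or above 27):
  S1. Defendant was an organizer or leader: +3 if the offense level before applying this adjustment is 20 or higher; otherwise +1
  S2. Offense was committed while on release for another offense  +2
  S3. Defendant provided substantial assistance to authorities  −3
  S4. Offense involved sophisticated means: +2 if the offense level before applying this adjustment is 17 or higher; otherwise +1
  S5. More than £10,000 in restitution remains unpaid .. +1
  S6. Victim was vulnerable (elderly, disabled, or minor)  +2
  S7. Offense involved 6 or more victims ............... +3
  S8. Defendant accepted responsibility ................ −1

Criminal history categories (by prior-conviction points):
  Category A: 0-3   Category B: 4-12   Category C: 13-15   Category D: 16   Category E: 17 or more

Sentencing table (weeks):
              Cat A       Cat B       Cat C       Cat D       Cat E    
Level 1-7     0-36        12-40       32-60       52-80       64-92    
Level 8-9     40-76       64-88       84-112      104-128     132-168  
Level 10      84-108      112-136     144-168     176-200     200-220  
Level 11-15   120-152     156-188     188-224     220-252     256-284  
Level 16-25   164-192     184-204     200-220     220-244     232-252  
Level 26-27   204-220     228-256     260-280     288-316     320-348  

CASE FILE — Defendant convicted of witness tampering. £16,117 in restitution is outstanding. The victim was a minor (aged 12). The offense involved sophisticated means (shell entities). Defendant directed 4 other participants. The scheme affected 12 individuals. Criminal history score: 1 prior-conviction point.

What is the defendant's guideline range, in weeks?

Base offense level for witness tampering: 22.
S1 applies (level before this adjustment is 22 ≥ 20, so +3): 22 + 3 = 25.
S3 does not apply.
S4 applies (level before this adjustment is 25 ≥ 17, so +2): 25 + 2 = 27.
S5 applies: 27 + 1 = 28.
S6 applies: 28 + 2 = 30.
S7 applies: 30 + 3 = 33.
S8 does not apply.
Level 33 exceeds the maximum of 27; capped at 27.
Final offense level: 27.
Criminal history: 1 prior point → Category A (0-3).
Level 27 falls in the 26-27 band.
Grid: Level 26-27 × Category A = 204-220 weeks.

204-220 weeks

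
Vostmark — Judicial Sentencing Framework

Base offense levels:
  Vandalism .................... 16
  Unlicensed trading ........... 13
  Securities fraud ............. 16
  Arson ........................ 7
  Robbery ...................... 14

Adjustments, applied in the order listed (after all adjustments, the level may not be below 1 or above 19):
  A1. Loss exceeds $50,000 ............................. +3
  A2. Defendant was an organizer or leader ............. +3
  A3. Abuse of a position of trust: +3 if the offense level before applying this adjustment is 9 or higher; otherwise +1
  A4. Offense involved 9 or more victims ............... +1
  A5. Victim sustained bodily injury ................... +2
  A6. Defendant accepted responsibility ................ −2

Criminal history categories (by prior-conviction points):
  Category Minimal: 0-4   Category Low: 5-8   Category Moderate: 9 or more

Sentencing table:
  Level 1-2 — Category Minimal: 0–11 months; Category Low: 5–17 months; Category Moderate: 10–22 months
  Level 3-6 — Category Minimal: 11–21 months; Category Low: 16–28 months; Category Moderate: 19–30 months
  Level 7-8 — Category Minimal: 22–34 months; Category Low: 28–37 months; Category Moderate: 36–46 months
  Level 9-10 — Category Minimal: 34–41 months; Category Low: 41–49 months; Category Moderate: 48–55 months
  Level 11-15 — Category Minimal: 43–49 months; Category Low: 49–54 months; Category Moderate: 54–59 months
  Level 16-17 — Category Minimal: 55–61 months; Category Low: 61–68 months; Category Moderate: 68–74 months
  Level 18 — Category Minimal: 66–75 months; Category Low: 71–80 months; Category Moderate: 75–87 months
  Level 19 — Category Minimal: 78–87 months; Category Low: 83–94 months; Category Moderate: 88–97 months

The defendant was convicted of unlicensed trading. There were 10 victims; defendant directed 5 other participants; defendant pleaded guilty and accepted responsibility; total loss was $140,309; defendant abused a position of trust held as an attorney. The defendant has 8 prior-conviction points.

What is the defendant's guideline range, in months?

Base offense level for unlicensed trading: 13.
A1 applies: 13 + 3 = 16.
A2 applies: 16 + 3 = 19.
A3 applies (level before this adjustment is 19 ≥ 9, so +3): 19 + 3 = 22.
A4 applies: 22 + 1 = 23.
A5 does not apply.
A6 applies: 23 − 2 = 21.
Level 21 exceeds the maximum of 19; capped at 19.
Final offense level: 19.
Criminal history: 8 prior points → Category Low (5-8).
Level 19 falls in the 19 band.
Grid: Level 19 × Category Low = 83-94 months.

83-94 months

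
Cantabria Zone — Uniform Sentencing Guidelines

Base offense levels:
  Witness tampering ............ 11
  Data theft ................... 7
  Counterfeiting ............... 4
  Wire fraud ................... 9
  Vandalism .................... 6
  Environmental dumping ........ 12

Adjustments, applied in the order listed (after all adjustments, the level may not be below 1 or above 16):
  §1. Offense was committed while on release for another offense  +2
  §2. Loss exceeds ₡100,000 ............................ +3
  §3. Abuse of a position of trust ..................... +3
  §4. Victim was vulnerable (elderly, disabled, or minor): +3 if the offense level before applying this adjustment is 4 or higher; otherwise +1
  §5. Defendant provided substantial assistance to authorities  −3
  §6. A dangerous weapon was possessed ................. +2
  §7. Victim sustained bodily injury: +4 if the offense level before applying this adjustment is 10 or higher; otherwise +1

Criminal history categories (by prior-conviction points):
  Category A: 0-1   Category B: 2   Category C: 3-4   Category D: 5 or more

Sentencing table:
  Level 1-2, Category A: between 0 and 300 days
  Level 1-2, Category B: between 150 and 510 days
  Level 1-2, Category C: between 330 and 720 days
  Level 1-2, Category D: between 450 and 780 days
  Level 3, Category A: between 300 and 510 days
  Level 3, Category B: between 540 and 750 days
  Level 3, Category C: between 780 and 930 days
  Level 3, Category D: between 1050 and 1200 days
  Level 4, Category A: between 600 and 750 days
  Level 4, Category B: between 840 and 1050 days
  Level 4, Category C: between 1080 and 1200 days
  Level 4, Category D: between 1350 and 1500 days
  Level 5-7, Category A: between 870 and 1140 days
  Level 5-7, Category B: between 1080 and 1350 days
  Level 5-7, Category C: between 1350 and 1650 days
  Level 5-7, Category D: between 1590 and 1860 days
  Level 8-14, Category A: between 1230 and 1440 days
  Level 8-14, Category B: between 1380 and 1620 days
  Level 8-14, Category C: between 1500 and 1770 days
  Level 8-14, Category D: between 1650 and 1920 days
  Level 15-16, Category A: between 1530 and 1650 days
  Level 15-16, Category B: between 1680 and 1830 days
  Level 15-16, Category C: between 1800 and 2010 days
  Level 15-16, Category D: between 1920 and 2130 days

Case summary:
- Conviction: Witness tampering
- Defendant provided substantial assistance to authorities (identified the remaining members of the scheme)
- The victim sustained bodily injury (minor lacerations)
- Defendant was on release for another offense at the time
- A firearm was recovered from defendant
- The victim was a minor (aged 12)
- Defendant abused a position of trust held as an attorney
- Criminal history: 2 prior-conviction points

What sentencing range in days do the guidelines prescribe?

1680-1830 days

Base offense level for witness tampering: 11.
§1 applies: 11 + 2 = 13.
§3 applies: 13 + 3 = 16.
§4 applies (level before this adjustment is 16 ≥ 4, so +3): 16 + 3 = 19.
§5 applies: 19 − 3 = 16.
§6 applies: 16 + 2 = 18.
§7 applies (level before this adjustment is 18 ≥ 10, so +4): 18 + 4 = 22.
Level 22 exceeds the maximum of 16; capped at 16.
Final offense level: 16.
Criminal history: 2 prior points → Category B (2).
Level 16 falls in the 15-16 band.
Grid: Level 15-16 × Category B = 1680-1830 days.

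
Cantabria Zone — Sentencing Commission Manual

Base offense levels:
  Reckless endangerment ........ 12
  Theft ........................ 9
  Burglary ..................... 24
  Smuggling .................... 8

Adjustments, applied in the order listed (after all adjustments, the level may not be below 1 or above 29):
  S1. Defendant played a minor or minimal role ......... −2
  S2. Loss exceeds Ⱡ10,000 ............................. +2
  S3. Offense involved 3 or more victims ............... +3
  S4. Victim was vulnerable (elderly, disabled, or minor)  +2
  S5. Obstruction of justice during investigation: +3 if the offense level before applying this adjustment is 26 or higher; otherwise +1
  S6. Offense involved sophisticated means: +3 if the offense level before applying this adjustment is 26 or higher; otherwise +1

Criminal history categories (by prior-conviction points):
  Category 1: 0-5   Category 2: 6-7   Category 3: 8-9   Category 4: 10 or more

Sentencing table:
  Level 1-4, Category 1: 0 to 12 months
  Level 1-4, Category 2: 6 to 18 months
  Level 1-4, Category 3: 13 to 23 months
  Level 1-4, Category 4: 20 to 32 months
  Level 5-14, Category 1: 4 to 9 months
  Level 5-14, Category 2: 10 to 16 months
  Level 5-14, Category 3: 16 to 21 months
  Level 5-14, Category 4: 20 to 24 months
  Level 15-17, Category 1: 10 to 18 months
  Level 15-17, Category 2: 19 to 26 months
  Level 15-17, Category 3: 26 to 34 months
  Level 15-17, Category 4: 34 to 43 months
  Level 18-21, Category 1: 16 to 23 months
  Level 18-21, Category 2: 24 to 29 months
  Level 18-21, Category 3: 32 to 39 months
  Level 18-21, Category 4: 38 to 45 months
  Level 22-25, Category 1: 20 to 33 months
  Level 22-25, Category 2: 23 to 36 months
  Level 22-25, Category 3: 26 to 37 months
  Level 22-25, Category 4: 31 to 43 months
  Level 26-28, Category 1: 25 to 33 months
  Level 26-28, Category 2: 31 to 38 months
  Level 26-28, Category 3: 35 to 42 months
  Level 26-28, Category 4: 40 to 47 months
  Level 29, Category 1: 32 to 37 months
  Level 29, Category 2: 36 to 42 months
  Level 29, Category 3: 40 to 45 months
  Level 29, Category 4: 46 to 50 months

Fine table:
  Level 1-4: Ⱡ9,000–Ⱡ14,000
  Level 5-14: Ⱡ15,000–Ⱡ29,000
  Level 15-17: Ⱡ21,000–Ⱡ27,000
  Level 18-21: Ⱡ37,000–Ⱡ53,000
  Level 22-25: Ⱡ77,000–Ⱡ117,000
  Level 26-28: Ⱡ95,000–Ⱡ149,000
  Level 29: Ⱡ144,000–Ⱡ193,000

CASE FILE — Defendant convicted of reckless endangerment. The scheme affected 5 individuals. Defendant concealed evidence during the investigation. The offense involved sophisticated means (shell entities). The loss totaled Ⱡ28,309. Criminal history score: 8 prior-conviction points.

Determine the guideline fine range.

Ⱡ37,000–Ⱡ53,000

Base offense level for reckless endangerment: 12.
S2 applies: 12 + 2 = 14.
S3 applies: 14 + 3 = 17.
S5 applies (level before this adjustment is 17 < 26, so +1): 17 + 1 = 18.
S6 applies (level before this adjustment is 18 < 26, so +1): 18 + 1 = 19.
Final offense level: 19.
Level 19 falls in the 18-21 band.
Fine table: Level 18-21 → Ⱡ37,000–Ⱡ53,000.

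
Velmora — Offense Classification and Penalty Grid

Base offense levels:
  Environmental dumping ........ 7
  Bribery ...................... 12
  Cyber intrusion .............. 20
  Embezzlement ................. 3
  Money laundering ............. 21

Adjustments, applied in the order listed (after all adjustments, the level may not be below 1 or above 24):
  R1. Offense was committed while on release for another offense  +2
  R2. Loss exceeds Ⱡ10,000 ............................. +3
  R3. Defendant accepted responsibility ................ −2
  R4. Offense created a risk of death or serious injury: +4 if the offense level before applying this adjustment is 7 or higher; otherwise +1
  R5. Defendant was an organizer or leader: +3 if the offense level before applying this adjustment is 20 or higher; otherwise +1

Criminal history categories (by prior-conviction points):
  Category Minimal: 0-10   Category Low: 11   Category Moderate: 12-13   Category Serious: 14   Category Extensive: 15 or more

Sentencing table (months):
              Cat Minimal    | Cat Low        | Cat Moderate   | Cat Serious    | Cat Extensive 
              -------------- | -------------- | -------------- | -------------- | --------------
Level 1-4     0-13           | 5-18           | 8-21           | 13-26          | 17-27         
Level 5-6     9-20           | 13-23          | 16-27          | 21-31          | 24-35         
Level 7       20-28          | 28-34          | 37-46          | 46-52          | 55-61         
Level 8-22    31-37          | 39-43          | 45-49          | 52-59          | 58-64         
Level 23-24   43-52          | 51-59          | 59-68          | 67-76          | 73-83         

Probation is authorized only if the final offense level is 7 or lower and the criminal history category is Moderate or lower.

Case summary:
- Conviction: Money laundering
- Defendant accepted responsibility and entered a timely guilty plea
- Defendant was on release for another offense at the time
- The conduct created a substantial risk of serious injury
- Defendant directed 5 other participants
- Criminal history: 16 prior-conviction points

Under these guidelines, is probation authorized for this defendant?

Base offense level for money laundering: 21.
R1 applies: 21 + 2 = 23.
R3 applies: 23 − 2 = 21.
R4 applies (level before this adjustment is 21 ≥ 7, so +4): 21 + 4 = 25.
R5 applies (level before this adjustment is 25 ≥ 20, so +3): 25 + 3 = 28.
Level 28 exceeds the maximum of 24; capped at 24.
Final offense level: 24.
Criminal history: 16 prior points → Category Extensive (15+).
Level 24 falls in the 23-24 band.
Grid: Level 23-24 × Category Extensive = 73-83 months.
Probation check: level 24 > 7 and category Extensive > Moderate → not eligible.

No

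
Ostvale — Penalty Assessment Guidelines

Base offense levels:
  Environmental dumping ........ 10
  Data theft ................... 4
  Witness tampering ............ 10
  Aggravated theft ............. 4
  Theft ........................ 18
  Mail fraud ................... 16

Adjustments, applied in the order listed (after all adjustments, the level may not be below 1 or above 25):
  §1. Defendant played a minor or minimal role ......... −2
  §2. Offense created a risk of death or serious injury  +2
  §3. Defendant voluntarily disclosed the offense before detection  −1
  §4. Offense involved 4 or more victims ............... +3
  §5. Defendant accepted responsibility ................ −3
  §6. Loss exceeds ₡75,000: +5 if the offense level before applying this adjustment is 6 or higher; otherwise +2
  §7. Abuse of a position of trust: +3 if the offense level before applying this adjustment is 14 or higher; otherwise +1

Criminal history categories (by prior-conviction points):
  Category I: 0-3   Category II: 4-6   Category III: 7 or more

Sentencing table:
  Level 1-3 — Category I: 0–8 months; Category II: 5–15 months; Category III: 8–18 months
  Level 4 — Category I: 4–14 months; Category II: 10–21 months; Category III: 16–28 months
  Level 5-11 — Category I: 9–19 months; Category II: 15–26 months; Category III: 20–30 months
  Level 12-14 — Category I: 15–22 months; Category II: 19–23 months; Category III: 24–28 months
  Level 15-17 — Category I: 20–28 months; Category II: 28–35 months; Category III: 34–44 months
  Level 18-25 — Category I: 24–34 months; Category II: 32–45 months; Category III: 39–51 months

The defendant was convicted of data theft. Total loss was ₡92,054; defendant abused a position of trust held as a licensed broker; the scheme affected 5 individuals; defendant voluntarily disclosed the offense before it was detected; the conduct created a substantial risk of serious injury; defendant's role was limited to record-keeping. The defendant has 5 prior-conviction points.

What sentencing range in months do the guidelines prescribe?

19-23 months

Base offense level for data theft: 4.
§1 applies: 4 − 2 = 2.
§2 applies: 2 + 2 = 4.
§3 applies: 4 − 1 = 3.
§4 applies: 3 + 3 = 6.
§5 does not apply.
§6 applies (level before this adjustment is 6 ≥ 6, so +5): 6 + 5 = 11.
§7 applies (level before this adjustment is 11 < 14, so +1): 11 + 1 = 12.
Final offense level: 12.
Criminal history: 5 prior points → Category II (4-6).
Level 12 falls in the 12-14 band.
Grid: Level 12-14 × Category II = 19-23 months.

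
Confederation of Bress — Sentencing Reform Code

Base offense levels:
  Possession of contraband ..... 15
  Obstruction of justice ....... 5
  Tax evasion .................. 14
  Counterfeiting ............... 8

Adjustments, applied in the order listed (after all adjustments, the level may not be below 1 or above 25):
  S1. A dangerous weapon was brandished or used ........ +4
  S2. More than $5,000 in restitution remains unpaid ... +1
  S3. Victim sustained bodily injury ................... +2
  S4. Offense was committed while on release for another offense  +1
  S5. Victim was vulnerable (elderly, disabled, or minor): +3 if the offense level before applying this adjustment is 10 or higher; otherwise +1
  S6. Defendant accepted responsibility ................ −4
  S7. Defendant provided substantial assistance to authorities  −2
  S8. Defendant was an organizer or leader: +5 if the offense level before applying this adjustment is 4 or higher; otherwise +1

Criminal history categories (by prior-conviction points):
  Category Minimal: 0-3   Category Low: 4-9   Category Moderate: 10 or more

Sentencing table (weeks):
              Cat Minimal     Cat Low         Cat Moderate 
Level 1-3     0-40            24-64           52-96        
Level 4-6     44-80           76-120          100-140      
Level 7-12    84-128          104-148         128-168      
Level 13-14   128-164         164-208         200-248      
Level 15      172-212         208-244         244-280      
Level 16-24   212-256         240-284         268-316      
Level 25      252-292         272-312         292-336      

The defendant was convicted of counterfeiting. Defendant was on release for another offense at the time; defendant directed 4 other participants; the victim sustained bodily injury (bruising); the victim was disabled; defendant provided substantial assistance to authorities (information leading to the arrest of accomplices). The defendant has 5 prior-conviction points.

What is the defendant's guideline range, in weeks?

240-284 weeks

Base offense level for counterfeiting: 8.
S3 applies: 8 + 2 = 10.
S4 applies: 10 + 1 = 11.
S5 applies (level before this adjustment is 11 ≥ 10, so +3): 11 + 3 = 14.
S6 does not apply.
S7 applies: 14 − 2 = 12.
S8 applies (level before this adjustment is 12 ≥ 4, so +5): 12 + 5 = 17.
Final offense level: 17.
Criminal history: 5 prior points → Category Low (4-9).
Level 17 falls in the 16-24 band.
Grid: Level 16-24 × Category Low = 240-284 weeks.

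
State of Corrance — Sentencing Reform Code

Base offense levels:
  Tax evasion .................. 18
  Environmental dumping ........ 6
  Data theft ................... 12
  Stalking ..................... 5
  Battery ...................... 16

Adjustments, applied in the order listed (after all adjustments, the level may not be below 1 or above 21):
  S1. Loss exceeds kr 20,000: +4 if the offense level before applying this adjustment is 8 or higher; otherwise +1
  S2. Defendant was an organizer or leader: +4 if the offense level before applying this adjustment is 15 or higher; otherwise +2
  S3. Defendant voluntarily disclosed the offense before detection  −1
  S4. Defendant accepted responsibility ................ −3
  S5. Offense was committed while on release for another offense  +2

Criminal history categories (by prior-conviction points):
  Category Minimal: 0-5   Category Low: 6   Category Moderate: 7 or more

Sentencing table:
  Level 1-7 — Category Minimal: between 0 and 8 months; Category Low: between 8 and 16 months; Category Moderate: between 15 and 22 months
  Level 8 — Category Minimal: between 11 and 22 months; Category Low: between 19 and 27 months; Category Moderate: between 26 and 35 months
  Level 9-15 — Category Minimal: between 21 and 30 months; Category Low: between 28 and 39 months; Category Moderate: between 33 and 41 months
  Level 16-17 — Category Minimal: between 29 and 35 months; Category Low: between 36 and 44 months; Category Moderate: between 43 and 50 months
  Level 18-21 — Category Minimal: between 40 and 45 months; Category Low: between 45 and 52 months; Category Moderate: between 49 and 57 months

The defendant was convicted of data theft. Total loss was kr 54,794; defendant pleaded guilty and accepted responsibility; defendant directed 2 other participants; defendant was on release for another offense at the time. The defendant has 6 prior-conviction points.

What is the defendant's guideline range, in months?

Base offense level for data theft: 12.
S1 applies (level before this adjustment is 12 ≥ 8, so +4): 12 + 4 = 16.
S2 applies (level before this adjustment is 16 ≥ 15, so +4): 16 + 4 = 20.
S4 applies: 20 − 3 = 17.
S5 applies: 17 + 2 = 19.
Final offense level: 19.
Criminal history: 6 prior points → Category Low (6).
Level 19 falls in the 18-21 band.
Grid: Level 18-21 × Category Low = 45-52 months.

45-52 months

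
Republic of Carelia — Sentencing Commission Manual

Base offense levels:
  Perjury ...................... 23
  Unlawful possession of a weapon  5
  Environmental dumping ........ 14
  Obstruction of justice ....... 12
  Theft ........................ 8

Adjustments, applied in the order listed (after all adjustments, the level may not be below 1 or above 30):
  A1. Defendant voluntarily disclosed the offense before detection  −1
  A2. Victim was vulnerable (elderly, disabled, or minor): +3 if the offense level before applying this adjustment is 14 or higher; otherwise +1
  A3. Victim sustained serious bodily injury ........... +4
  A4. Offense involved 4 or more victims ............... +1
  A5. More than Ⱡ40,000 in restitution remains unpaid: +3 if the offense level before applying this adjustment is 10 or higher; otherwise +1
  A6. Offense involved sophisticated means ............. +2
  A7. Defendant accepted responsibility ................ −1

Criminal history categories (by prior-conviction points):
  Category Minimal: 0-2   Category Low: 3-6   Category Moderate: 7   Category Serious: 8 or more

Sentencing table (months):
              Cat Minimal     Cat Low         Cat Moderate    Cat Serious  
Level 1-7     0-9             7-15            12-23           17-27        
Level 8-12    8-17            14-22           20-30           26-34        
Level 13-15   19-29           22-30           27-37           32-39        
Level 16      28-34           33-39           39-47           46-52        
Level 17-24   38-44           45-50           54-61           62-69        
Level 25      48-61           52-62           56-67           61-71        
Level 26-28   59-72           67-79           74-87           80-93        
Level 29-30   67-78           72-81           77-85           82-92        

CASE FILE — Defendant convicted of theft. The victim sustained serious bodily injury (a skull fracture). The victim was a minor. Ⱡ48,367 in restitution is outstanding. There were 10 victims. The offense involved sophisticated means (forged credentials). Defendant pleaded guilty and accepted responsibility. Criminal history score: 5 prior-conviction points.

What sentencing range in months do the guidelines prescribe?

Base offense level for theft: 8.
A1 does not apply.
A2 applies (level before this adjustment is 8 < 14, so +1): 8 + 1 = 9.
A3 applies: 9 + 4 = 13.
A4 applies: 13 + 1 = 14.
A5 applies (level before this adjustment is 14 ≥ 10, so +3): 14 + 3 = 17.
A6 applies: 17 + 2 = 19.
A7 applies: 19 − 1 = 18.
Final offense level: 18.
Criminal history: 5 prior points → Category Low (3-6).
Level 18 falls in the 17-24 band.
Grid: Level 17-24 × Category Low = 45-50 months.

45-50 months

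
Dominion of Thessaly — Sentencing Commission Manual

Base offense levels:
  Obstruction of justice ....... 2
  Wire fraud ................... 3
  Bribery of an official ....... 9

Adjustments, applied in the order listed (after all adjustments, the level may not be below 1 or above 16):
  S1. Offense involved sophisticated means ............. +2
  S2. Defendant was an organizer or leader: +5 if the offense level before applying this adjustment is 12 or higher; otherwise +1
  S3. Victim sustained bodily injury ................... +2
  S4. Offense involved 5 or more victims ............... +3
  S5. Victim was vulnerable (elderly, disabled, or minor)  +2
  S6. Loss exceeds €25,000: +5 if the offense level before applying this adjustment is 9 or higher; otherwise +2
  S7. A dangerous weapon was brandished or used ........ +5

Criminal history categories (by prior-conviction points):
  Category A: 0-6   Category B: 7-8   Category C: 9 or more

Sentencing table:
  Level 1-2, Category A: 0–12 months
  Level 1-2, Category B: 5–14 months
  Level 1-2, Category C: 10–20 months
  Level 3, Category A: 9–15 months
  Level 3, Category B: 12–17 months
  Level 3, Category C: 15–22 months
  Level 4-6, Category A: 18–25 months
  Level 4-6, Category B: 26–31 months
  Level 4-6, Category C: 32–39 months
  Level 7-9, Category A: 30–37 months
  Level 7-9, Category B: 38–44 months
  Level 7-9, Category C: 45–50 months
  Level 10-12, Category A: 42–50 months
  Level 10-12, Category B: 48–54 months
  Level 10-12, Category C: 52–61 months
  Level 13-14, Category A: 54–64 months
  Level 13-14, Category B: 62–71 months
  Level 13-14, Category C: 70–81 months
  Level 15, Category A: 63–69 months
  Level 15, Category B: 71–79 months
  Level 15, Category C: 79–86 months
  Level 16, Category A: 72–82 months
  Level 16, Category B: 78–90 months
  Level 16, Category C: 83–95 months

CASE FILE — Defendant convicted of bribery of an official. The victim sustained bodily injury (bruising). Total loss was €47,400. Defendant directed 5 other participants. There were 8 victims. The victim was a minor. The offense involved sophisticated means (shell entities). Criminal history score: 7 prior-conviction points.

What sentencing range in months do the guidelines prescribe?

Base offense level for bribery of an official: 9.
S1 applies: 9 + 2 = 11.
S2 applies (level before this adjustment is 11 < 12, so +1): 11 + 1 = 12.
S3 applies: 12 + 2 = 14.
S4 applies: 14 + 3 = 17.
S5 applies: 17 + 2 = 19.
S6 applies (level before this adjustment is 19 ≥ 9, so +5): 19 + 5 = 24.
S7 does not apply.
Level 24 exceeds the maximum of 16; capped at 16.
Final offense level: 16.
Criminal history: 7 prior points → Category B (7-8).
Level 16 falls in the 16 band.
Grid: Level 16 × Category B = 78-90 months.

78-90 months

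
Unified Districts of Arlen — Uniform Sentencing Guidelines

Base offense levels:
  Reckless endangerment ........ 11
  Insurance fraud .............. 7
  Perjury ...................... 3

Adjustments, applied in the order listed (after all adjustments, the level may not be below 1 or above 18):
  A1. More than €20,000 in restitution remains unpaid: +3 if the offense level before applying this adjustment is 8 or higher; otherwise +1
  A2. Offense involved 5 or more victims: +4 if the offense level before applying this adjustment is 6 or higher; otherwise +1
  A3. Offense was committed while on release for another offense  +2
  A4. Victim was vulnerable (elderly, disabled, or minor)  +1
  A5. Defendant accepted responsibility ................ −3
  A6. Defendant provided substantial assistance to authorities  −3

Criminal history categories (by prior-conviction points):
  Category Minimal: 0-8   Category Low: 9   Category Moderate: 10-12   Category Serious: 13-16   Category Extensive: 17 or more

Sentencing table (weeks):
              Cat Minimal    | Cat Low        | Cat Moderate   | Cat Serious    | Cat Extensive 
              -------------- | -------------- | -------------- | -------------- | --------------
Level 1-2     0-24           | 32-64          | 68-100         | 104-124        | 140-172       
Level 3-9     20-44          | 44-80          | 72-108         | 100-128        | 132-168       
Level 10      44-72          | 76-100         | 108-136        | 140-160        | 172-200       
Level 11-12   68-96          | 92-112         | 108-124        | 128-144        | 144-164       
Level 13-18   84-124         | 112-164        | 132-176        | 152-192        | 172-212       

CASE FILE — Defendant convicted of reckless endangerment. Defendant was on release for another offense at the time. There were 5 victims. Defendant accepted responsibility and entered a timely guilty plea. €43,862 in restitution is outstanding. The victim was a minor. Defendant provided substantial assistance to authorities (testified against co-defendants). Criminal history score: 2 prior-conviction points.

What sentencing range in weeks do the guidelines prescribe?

84-124 weeks

Base offense level for reckless endangerment: 11.
A1 applies (level before this adjustment is 11 ≥ 8, so +3): 11 + 3 = 14.
A2 applies (level before this adjustment is 14 ≥ 6, so +4): 14 + 4 = 18.
A3 applies: 18 + 2 = 20.
A4 applies: 20 + 1 = 21.
A5 applies: 21 − 3 = 18.
A6 applies: 18 − 3 = 15.
Final offense level: 15.
Criminal history: 2 prior points → Category Minimal (0-8).
Level 15 falls in the 13-18 band.
Grid: Level 13-18 × Category Minimal = 84-124 weeks.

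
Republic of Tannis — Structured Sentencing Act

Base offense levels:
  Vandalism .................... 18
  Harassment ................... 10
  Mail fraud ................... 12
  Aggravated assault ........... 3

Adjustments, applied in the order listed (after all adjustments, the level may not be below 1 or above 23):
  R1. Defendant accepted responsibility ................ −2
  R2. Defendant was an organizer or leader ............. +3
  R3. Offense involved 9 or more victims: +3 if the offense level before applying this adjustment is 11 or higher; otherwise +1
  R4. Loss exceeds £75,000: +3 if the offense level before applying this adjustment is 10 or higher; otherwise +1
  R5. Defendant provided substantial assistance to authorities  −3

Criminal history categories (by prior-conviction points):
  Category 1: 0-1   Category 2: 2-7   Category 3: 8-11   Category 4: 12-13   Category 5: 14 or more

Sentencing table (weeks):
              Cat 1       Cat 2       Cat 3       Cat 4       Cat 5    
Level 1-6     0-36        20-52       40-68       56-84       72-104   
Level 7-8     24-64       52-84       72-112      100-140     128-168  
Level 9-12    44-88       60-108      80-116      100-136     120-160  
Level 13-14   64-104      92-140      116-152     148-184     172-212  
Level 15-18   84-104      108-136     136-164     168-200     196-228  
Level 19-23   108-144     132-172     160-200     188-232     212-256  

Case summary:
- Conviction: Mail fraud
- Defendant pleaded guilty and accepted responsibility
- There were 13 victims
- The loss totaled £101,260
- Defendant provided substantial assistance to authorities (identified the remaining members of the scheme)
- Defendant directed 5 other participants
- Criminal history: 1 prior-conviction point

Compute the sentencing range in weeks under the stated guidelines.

84-104 weeks

Base offense level for mail fraud: 12.
R1 applies: 12 − 2 = 10.
R2 applies: 10 + 3 = 13.
R3 applies (level before this adjustment is 13 ≥ 11, so +3): 13 + 3 = 16.
R4 applies (level before this adjustment is 16 ≥ 10, so +3): 16 + 3 = 19.
R5 applies: 19 − 3 = 16.
Final offense level: 16.
Criminal history: 1 prior point → Category 1 (0-1).
Level 16 falls in the 15-18 band.
Grid: Level 15-18 × Category 1 = 84-104 weeks.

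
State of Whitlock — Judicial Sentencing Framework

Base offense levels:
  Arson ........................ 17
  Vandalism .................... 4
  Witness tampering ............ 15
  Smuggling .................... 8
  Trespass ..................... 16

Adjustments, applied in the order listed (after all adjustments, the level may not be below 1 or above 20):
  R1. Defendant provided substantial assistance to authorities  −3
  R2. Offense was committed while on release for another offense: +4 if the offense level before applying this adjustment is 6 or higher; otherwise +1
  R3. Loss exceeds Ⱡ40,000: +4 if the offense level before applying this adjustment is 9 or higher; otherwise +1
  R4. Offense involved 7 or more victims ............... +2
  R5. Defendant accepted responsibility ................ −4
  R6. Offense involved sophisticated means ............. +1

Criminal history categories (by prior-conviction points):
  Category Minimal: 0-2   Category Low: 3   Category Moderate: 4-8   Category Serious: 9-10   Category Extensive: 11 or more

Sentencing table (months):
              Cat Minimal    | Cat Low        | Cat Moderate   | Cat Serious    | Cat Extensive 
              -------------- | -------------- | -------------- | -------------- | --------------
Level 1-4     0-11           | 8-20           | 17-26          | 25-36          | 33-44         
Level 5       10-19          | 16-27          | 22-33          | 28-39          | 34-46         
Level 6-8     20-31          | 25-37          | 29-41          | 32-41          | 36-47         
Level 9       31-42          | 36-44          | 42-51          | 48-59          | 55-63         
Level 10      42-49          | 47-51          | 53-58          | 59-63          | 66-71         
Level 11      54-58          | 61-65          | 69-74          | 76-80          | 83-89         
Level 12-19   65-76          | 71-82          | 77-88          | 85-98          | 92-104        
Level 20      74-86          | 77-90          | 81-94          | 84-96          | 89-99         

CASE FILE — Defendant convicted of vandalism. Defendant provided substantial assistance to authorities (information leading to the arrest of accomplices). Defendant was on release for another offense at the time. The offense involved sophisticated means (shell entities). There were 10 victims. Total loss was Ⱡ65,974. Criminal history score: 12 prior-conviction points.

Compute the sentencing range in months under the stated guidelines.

Base offense level for vandalism: 4.
R1 applies: 4 − 3 = 1.
R2 applies (level before this adjustment is 1 < 6, so +1): 1 + 1 = 2.
R3 applies (level before this adjustment is 2 < 9, so +1): 2 + 1 = 3.
R4 applies: 3 + 2 = 5.
R6 applies: 5 + 1 = 6.
Final offense level: 6.
Criminal history: 12 prior points → Category Extensive (11+).
Level 6 falls in the 6-8 band.
Grid: Level 6-8 × Category Extensive = 36-47 months.

36-47 months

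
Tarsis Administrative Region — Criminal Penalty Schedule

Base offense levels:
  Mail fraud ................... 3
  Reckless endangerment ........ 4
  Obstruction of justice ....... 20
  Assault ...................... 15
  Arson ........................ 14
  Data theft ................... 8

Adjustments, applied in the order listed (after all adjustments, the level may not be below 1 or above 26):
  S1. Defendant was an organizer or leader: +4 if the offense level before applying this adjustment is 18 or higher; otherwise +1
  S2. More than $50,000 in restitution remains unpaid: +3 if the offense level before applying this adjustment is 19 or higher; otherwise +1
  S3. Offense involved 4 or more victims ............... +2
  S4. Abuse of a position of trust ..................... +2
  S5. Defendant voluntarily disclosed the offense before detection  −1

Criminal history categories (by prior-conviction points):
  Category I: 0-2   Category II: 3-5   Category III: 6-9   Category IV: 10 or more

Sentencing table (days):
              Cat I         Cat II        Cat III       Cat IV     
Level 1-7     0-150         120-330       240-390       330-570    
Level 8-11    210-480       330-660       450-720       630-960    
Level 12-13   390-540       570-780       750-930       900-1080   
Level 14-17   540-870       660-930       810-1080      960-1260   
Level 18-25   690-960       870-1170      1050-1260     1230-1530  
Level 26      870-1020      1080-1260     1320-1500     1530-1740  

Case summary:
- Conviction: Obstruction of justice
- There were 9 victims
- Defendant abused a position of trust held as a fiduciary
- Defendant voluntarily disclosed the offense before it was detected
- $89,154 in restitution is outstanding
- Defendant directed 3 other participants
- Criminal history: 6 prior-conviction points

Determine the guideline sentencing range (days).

1320-1500 days

Base offense level for obstruction of justice: 20.
S1 applies (level before this adjustment is 20 ≥ 18, so +4): 20 + 4 = 24.
S2 applies (level before this adjustment is 24 ≥ 19, so +3): 24 + 3 = 27.
S3 applies: 27 + 2 = 29.
S4 applies: 29 + 2 = 31.
S5 applies: 31 − 1 = 30.
Level 30 exceeds the maximum of 26; capped at 26.
Final offense level: 26.
Criminal history: 6 prior points → Category III (6-9).
Level 26 falls in the 26 band.
Grid: Level 26 × Category III = 1320-1500 days.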